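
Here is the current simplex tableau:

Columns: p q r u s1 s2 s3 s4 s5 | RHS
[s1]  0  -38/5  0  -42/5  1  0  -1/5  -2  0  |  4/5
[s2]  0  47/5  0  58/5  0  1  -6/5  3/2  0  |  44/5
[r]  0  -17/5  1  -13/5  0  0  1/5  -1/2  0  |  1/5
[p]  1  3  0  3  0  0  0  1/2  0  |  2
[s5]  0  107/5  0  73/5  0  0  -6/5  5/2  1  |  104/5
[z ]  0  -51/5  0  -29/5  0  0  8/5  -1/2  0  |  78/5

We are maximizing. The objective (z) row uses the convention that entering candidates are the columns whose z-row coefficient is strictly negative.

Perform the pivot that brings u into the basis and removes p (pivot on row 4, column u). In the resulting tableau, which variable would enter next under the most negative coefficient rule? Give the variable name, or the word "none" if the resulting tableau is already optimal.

Pivot element 3. New z-row = old z-row − (-29/5)·(row 4/3).
Updated z-row coefficients: p: 29/15, q: -22/5, r: 0, u: 0, s1: 0, s2: 0, s3: 8/5, s4: 7/15, s5: 0.
The most negative is -22/5 in column q, so q would enter next.

q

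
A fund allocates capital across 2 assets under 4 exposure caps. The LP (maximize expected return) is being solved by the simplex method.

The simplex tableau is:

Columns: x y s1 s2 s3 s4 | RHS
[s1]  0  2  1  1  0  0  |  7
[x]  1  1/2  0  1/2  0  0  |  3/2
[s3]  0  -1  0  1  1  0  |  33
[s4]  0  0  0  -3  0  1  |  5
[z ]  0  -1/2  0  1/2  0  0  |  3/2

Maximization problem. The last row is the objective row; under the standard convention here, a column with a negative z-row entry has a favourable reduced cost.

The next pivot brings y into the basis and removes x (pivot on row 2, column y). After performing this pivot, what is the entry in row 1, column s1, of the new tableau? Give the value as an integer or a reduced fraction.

Pivot element is row 2, column y: 1/2.
Normalize row 2: new (row 2, s1) = 0/(1/2) = 0.
row 1 ← row 1 − 2·(new row 2): 1 − 2·0 = 1.

1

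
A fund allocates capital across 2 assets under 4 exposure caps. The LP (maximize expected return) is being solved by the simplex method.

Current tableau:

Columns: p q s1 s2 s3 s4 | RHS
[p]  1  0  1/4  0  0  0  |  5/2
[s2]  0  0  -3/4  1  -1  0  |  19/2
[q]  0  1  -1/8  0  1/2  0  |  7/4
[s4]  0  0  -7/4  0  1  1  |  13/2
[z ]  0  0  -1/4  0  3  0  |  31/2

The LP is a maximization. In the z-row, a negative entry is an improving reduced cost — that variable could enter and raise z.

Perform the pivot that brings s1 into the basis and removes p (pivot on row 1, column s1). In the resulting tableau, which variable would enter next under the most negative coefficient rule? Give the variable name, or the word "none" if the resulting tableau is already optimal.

none

Pivot element 1/4. New z-row = old z-row − (-1/4)·(row 1/(1/4)).
Updated z-row coefficients: p: 1, q: 0, s1: 0, s2: 0, s3: 3, s4: 0.
No coefficient is strictly negative; the tableau after this pivot is optimal.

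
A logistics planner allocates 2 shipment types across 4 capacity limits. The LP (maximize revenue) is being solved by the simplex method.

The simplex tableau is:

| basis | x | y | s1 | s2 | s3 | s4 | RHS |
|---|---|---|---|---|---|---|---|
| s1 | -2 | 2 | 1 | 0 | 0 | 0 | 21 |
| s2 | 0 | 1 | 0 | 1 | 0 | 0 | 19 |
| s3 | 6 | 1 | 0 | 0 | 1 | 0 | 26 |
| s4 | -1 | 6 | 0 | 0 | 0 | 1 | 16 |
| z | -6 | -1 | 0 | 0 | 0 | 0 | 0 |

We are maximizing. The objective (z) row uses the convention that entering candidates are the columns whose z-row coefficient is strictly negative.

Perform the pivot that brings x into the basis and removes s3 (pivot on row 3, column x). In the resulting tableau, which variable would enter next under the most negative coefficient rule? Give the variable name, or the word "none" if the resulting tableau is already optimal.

Pivot element 6. New z-row = old z-row − (-6)·(row 3/6).
Updated z-row coefficients: x: 0, y: 0, s1: 0, s2: 0, s3: 1, s4: 0.
No coefficient is strictly negative; the tableau after this pivot is optimal.

none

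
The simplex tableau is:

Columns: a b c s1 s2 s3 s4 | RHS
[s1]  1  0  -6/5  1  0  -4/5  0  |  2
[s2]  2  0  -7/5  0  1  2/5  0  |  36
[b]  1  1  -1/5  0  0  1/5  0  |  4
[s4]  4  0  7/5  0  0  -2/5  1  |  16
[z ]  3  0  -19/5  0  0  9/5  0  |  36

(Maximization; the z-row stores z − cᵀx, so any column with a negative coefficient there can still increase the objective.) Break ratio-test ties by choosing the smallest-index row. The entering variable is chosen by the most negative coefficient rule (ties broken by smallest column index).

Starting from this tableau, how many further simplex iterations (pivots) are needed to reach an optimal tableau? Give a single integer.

pivot: c in, s4 out → z = 556/7
No improving column remains; optimal.

1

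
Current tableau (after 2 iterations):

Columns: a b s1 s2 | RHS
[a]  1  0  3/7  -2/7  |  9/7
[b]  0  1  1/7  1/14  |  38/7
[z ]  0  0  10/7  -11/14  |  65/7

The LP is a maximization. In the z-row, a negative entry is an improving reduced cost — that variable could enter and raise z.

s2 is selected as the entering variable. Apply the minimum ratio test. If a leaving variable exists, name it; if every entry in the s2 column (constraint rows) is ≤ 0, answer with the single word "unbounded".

b

Ratios: row 1 (a): entry -2/7 ≤ 0, skip; row 2 (b): (38/7)/(1/14) = 76.
Minimum ratio is in the b row, so b leaves.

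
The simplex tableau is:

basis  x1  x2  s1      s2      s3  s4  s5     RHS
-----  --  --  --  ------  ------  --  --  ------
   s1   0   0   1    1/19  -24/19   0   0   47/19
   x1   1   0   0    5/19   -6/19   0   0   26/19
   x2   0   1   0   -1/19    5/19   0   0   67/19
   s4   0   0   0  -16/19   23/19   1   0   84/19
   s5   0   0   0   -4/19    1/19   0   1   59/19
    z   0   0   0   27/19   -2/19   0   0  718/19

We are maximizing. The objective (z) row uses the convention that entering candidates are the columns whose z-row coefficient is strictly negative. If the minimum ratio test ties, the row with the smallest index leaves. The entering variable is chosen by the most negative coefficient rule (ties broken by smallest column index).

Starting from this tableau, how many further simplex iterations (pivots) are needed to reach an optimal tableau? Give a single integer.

pivot: s3 in, s4 out → z = 878/23
No improving column remains; optimal.

1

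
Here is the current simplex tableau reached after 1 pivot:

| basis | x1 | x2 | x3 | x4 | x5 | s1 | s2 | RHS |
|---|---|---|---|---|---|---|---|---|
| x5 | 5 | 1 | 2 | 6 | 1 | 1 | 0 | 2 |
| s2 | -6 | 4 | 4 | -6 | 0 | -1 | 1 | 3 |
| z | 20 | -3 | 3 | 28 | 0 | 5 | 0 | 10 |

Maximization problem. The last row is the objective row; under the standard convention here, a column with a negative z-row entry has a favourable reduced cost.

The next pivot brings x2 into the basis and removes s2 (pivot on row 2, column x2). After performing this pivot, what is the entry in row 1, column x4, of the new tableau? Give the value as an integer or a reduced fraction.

15/2

Pivot element is row 2, column x2: 4.
Normalize row 2: new (row 2, x4) = (-6)/4 = -3/2.
row 1 ← row 1 − 1·(new row 2): 6 − 1·(-3/2) = 15/2.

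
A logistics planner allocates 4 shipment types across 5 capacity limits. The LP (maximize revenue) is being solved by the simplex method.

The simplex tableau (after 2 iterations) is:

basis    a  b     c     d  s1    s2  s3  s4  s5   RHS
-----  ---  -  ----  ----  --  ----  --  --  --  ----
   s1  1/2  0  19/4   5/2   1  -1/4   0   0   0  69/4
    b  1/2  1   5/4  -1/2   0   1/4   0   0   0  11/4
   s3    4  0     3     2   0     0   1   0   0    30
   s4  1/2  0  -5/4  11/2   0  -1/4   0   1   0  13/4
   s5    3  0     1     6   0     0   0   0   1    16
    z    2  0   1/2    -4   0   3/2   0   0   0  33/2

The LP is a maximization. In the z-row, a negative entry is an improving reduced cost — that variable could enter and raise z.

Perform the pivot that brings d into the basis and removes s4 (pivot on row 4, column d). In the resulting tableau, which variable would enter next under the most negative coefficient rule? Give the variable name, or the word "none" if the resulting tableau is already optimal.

Pivot element 11/2. New z-row = old z-row − (-4)·(row 4/(11/2)).
Updated z-row coefficients: a: 26/11, b: 0, c: -9/22, d: 0, s1: 0, s2: 29/22, s3: 0, s4: 8/11, s5: 0.
The most negative is -9/22 in column c, so c would enter next.

c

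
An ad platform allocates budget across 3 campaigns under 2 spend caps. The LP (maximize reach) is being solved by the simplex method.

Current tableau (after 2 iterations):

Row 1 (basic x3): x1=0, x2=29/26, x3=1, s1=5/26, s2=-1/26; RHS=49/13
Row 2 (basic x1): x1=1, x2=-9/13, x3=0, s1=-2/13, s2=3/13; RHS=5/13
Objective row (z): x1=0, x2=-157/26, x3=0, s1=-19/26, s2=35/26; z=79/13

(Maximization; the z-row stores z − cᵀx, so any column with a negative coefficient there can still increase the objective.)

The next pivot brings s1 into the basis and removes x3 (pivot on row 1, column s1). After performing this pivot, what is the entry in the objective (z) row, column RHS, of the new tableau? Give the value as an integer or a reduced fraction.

102/5

Pivot element is row 1, column s1: 5/26.
Normalize row 1: new (row 1, RHS) = (49/13)/(5/26) = 98/5.
z-row ← z-row − (-19/26)·(new row 1): 79/13 − (-19/26)·(98/5) = 102/5.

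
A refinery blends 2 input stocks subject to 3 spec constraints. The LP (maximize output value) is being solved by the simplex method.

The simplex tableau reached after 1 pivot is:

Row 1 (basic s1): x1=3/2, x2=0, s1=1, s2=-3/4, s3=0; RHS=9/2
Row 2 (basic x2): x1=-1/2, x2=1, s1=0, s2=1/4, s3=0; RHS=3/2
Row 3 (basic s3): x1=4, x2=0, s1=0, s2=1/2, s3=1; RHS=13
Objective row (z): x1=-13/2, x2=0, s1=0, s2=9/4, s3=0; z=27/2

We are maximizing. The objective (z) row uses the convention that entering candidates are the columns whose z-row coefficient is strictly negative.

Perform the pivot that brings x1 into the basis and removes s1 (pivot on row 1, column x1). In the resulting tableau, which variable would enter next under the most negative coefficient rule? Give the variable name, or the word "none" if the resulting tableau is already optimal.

Pivot element 3/2. New z-row = old z-row − (-13/2)·(row 1/(3/2)).
Updated z-row coefficients: x1: 0, x2: 0, s1: 13/3, s2: -1, s3: 0.
The most negative is -1 in column s2, so s2 would enter next.

s2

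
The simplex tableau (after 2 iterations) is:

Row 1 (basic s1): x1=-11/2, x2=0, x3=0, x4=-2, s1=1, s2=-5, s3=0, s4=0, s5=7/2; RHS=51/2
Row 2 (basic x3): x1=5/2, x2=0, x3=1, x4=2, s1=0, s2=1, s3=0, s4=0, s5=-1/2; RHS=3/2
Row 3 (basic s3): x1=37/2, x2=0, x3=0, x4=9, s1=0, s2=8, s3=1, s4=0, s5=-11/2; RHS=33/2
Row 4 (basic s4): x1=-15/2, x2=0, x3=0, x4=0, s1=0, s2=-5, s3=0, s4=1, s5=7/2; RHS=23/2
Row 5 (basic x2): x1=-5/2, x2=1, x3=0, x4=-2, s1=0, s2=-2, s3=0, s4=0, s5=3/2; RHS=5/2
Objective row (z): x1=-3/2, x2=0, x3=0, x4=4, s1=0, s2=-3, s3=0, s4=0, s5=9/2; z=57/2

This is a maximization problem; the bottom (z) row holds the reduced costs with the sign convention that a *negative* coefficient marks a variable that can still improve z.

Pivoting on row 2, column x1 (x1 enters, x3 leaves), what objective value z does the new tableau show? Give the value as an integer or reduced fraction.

Minimum ratio for x1: (3/2)/(5/2) = 3/5.
z changes by −(z-row coeff of x1)·ratio = −(-3/2)·(3/5) = 9/10.
New z = 57/2 + (9/10) = 147/5.

147/5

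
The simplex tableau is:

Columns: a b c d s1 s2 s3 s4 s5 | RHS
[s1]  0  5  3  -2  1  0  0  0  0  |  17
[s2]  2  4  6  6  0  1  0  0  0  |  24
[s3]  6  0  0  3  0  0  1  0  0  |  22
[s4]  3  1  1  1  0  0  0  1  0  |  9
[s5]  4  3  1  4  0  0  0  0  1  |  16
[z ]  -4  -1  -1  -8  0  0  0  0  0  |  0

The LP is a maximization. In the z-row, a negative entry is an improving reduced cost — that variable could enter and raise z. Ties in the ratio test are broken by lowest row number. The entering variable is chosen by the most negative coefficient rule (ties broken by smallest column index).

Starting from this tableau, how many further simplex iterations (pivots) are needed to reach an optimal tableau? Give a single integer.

pivot: d in, s2 out → z = 32
pivot: a in, s5 out → z = 32
No improving column remains; optimal.

2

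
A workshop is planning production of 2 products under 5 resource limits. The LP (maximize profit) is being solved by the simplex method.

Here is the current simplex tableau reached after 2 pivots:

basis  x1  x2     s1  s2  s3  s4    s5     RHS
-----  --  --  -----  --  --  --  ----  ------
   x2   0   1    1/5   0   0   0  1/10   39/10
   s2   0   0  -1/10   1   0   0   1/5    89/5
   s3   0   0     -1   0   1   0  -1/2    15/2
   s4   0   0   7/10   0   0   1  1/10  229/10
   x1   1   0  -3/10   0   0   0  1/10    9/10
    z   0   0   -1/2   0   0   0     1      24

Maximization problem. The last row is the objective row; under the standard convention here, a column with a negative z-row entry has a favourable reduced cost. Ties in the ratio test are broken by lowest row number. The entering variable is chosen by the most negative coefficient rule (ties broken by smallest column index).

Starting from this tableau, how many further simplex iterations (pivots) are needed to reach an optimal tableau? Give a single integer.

1

pivot: s1 in, x2 out → z = 135/4
No improving column remains; optimal.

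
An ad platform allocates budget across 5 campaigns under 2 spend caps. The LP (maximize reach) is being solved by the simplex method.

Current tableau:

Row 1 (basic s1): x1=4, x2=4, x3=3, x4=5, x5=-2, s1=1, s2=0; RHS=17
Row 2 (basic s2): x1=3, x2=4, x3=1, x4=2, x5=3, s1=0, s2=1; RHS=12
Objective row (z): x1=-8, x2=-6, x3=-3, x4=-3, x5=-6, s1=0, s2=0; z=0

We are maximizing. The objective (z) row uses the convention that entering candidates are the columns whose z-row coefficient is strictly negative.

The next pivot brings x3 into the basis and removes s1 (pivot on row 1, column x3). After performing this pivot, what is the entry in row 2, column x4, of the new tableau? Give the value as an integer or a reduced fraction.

Pivot element is row 1, column x3: 3.
Normalize row 1: new (row 1, x4) = 5/3 = 5/3.
row 2 ← row 2 − 1·(new row 1): 2 − 1·(5/3) = 1/3.

1/3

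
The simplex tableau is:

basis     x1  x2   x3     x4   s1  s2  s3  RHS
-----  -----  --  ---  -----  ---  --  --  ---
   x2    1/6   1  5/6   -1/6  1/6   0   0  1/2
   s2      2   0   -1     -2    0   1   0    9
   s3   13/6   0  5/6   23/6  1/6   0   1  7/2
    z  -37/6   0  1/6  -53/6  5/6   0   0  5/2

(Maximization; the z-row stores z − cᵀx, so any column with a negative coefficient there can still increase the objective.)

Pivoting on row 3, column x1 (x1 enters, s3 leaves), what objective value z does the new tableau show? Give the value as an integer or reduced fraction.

162/13

Minimum ratio for x1: (7/2)/(13/6) = 21/13.
z changes by −(z-row coeff of x1)·ratio = −(-37/6)·(21/13) = 259/26.
New z = 5/2 + (259/26) = 162/13.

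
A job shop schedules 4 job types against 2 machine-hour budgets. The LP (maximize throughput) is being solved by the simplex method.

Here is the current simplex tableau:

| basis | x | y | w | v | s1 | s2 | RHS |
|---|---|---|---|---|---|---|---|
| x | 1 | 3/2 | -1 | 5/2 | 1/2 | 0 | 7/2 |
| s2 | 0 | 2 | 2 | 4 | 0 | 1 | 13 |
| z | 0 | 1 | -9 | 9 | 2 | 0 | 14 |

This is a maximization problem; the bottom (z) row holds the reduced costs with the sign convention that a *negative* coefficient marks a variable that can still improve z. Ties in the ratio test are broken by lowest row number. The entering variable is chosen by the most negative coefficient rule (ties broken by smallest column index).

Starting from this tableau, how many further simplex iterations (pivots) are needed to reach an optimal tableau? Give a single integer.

pivot: w in, s2 out → z = 145/2
No improving column remains; optimal.

1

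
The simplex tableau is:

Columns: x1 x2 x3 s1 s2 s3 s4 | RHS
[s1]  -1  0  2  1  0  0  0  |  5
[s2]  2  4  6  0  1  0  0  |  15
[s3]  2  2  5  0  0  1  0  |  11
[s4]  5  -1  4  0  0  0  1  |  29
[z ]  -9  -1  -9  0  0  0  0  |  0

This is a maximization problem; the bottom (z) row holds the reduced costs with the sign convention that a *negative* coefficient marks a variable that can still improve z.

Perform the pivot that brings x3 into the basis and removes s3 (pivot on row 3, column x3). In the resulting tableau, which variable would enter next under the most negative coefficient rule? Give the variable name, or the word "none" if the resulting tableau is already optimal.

Pivot element 5. New z-row = old z-row − (-9)·(row 3/5).
Updated z-row coefficients: x1: -27/5, x2: 13/5, x3: 0, s1: 0, s2: 0, s3: 9/5, s4: 0.
The most negative is -27/5 in column x1, so x1 would enter next.

x1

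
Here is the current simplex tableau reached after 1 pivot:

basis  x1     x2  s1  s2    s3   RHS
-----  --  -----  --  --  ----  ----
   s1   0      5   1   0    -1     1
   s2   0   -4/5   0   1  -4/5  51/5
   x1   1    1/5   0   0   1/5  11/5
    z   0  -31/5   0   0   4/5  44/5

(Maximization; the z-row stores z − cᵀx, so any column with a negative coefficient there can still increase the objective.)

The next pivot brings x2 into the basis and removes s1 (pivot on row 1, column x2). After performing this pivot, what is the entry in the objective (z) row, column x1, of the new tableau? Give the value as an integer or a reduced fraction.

0

Pivot element is row 1, column x2: 5.
Normalize row 1: new (row 1, x1) = 0/5 = 0.
z-row ← z-row − (-31/5)·(new row 1): 0 − (-31/5)·0 = 0.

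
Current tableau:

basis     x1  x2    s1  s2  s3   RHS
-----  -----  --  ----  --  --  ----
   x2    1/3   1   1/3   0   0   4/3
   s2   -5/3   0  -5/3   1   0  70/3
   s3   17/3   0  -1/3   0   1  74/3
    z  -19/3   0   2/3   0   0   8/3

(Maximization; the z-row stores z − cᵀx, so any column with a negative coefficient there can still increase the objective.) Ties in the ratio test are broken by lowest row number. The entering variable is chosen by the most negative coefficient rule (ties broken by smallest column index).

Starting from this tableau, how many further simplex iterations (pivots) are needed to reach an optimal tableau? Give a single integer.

1

pivot: x1 in, x2 out → z = 28
No improving column remains; optimal.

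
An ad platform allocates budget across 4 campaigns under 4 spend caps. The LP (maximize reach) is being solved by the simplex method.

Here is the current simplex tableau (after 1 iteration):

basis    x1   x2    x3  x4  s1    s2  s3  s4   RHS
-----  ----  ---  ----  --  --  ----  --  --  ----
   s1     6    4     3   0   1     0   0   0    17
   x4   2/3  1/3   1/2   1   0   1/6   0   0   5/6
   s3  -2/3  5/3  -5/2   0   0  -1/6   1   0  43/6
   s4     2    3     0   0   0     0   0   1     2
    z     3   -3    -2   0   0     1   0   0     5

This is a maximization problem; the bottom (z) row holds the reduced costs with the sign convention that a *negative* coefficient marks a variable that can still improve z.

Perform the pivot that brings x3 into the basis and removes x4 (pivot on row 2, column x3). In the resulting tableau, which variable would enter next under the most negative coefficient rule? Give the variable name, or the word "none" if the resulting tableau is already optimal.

Pivot element 1/2. New z-row = old z-row − (-2)·(row 2/(1/2)).
Updated z-row coefficients: x1: 17/3, x2: -5/3, x3: 0, x4: 4, s1: 0, s2: 5/3, s3: 0, s4: 0.
The most negative is -5/3 in column x2, so x2 would enter next.

x2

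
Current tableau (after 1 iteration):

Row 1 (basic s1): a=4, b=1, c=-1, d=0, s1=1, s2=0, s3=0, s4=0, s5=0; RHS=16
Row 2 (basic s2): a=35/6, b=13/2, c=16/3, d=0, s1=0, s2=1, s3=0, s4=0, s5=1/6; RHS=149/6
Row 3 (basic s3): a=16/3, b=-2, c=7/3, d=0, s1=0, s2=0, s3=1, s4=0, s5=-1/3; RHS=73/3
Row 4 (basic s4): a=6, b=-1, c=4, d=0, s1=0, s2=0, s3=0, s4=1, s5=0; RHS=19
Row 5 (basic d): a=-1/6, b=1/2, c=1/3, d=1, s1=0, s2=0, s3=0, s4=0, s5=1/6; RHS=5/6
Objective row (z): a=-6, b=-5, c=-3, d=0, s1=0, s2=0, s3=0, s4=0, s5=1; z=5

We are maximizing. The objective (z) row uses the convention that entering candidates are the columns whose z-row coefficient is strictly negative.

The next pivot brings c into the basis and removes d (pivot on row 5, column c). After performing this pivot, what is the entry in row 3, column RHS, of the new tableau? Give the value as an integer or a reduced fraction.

Pivot element is row 5, column c: 1/3.
Normalize row 5: new (row 5, RHS) = (5/6)/(1/3) = 5/2.
row 3 ← row 3 − (7/3)·(new row 5): 73/3 − (7/3)·(5/2) = 37/2.

37/2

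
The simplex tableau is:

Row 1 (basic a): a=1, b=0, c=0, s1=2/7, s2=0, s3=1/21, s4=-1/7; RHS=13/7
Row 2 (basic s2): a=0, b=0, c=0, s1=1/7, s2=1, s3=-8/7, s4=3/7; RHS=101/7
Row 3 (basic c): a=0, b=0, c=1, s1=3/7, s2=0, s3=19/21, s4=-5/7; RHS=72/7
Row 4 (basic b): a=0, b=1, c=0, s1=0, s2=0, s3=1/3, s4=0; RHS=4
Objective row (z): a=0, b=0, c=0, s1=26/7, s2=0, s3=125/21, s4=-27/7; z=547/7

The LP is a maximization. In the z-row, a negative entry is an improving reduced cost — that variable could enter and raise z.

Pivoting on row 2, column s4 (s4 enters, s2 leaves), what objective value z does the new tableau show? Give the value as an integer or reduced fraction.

Minimum ratio for s4: (101/7)/(3/7) = 101/3.
z changes by −(z-row coeff of s4)·ratio = −(-27/7)·(101/3) = 909/7.
New z = 547/7 + (909/7) = 208.

208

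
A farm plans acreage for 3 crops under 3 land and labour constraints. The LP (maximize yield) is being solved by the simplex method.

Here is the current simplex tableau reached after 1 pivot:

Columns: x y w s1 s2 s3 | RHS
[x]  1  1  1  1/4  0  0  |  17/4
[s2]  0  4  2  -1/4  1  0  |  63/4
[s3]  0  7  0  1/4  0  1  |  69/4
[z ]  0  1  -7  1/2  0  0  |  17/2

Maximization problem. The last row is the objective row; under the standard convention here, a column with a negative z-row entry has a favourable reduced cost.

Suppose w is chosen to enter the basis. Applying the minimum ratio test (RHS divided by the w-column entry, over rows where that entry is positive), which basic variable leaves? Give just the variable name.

x

Ratios: row 1 (x): (17/4)/1 = 17/4; row 2 (s2): (63/4)/2 = 63/8; row 3 (s3): entry 0 ≤ 0, skip.
Minimum ratio 17/4 is in the x row, so x leaves.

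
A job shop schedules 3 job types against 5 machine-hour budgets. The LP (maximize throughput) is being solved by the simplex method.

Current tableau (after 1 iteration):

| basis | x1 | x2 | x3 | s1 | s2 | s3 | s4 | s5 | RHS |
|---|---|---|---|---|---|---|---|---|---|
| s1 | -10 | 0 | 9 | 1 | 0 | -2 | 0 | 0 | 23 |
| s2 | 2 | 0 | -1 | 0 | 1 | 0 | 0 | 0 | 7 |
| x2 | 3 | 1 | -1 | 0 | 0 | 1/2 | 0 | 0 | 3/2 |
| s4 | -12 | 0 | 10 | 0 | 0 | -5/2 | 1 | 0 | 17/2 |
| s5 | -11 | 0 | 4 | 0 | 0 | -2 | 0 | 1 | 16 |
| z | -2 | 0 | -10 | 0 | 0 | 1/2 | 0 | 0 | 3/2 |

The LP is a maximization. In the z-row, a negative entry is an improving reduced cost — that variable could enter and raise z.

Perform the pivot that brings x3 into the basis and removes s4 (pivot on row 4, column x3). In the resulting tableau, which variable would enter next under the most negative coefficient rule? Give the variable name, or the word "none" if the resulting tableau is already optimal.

Pivot element 10. New z-row = old z-row − (-10)·(row 4/10).
Updated z-row coefficients: x1: -14, x2: 0, x3: 0, s1: 0, s2: 0, s3: -2, s4: 1, s5: 0.
The most negative is -14 in column x1, so x1 would enter next.

x1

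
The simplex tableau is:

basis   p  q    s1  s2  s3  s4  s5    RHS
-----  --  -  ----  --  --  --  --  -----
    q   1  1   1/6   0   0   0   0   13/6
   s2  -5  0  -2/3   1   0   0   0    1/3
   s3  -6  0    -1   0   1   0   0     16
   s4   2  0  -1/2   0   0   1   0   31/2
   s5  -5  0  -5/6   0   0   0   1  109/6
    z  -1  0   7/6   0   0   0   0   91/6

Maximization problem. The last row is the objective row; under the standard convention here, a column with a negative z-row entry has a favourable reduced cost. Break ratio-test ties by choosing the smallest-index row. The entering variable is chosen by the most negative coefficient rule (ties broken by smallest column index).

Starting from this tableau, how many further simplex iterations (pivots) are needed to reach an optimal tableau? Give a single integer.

pivot: p in, q out → z = 52/3
No improving column remains; optimal.

1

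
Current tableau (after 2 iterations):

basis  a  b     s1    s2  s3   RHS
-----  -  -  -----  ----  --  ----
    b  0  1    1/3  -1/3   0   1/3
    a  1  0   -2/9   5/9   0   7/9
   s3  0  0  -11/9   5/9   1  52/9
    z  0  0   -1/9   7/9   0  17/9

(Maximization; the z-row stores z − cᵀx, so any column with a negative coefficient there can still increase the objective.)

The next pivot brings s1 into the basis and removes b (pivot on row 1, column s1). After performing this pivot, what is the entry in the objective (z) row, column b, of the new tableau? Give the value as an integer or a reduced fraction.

1/3

Pivot element is row 1, column s1: 1/3.
Normalize row 1: new (row 1, b) = 1/(1/3) = 3.
z-row ← z-row − (-1/9)·(new row 1): 0 − (-1/9)·3 = 1/3.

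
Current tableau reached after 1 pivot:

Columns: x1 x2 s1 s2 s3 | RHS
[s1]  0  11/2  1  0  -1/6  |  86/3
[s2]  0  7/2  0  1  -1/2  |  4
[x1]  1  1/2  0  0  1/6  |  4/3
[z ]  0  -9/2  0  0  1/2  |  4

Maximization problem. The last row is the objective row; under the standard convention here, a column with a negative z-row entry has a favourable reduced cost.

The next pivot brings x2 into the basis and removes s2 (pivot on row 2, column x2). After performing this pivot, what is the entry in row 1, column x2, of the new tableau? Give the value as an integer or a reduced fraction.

0

Pivot element is row 2, column x2: 7/2.
Normalize row 2: new (row 2, x2) = (7/2)/(7/2) = 1.
row 1 ← row 1 − (11/2)·(new row 2): 11/2 − (11/2)·1 = 0.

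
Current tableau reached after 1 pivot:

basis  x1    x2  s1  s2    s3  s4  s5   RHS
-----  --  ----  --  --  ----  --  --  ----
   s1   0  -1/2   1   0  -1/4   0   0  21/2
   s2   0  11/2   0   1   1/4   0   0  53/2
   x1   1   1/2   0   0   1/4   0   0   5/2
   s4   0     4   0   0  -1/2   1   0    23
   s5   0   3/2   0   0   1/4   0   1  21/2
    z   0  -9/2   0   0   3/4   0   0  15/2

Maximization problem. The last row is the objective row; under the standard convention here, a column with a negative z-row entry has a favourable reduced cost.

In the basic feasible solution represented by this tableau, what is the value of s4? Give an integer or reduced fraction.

s4 is basic (row 4); its value is the RHS of that row: 23.

23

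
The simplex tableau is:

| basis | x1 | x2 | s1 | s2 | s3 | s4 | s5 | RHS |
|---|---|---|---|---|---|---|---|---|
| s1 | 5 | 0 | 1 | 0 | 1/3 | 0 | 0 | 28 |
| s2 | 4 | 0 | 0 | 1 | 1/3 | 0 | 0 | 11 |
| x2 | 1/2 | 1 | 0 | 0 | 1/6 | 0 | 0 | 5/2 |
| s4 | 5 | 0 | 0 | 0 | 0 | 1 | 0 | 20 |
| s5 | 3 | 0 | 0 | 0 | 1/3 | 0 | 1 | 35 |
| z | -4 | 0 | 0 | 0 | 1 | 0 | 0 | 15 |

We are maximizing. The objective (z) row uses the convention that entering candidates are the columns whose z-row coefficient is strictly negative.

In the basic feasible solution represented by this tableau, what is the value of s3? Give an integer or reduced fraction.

0

s3 is nonbasic (not in the basis column), so its value in the current BFS is 0.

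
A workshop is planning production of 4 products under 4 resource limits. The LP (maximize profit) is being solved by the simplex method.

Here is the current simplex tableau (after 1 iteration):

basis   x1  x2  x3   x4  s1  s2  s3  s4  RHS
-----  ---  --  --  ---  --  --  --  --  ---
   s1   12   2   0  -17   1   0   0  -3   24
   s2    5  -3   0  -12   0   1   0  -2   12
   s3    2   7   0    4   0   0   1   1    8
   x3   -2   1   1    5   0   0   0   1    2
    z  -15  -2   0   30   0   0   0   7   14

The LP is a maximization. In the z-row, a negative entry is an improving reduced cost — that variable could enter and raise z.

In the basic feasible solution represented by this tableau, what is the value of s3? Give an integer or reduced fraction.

8

s3 is basic (row 3); its value is the RHS of that row: 8.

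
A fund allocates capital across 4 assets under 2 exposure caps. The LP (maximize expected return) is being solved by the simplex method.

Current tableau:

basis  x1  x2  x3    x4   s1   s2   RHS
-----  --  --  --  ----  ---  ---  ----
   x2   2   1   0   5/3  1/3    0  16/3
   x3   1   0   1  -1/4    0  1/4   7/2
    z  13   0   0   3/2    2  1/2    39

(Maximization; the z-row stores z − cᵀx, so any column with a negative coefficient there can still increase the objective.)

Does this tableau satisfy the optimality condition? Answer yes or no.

No objective-row coefficient is strictly negative, so no entering variable exists; the tableau is optimal.

yes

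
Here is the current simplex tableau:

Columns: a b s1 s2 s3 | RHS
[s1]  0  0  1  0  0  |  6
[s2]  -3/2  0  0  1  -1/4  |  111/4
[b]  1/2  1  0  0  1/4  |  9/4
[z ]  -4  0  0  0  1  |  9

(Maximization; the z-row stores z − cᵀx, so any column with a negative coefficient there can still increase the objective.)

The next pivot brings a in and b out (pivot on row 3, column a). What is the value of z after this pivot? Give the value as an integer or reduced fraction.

Minimum ratio for a: (9/4)/(1/2) = 9/2.
z changes by −(z-row coeff of a)·ratio = −(-4)·(9/2) = 18.
New z = 9 + 18 = 27.

27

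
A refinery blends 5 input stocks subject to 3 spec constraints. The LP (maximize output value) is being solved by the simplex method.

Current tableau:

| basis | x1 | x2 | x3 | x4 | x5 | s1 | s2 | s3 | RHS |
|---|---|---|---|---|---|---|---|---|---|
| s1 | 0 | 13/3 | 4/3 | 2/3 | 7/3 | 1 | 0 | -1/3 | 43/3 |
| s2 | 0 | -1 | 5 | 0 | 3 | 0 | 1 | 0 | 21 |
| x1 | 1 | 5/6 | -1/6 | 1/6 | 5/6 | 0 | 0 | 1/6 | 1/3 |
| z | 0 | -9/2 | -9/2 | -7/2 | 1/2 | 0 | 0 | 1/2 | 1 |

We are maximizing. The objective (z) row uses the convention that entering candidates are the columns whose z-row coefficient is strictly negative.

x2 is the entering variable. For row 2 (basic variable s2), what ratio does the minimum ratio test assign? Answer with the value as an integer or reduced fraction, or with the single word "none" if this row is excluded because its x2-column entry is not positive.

none

The x2 entry in row 2 is -1 ≤ 0, so this row gives no ratio.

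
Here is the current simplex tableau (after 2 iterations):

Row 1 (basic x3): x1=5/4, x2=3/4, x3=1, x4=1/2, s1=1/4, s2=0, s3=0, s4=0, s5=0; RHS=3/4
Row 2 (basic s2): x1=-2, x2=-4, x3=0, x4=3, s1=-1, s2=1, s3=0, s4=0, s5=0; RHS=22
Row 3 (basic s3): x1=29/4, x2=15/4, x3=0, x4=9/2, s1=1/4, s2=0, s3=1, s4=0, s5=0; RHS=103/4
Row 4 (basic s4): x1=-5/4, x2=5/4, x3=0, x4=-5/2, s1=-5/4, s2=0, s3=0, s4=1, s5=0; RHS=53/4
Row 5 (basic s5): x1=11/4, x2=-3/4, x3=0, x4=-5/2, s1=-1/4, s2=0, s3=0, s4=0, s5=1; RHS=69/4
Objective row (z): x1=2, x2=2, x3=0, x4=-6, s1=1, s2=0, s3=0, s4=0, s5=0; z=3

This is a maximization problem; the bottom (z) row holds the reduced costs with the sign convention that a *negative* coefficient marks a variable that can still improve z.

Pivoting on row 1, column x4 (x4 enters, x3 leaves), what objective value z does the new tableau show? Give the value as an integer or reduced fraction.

Minimum ratio for x4: (3/4)/(1/2) = 3/2.
z changes by −(z-row coeff of x4)·ratio = −(-6)·(3/2) = 9.
New z = 3 + 9 = 12.

12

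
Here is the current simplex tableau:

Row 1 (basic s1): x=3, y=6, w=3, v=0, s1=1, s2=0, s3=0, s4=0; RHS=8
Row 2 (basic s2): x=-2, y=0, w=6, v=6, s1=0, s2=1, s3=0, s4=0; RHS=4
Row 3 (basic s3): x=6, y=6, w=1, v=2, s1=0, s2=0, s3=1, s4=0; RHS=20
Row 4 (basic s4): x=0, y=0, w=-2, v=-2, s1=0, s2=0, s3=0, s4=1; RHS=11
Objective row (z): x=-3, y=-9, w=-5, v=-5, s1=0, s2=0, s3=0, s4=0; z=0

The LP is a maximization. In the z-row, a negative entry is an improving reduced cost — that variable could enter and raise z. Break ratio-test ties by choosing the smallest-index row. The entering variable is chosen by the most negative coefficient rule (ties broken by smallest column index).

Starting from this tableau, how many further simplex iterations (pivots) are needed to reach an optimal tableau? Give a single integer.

3

pivot: y in, s1 out → z = 12
pivot: v in, s2 out → z = 46/3
pivot: x in, y out → z = 142/9
No improving column remains; optimal.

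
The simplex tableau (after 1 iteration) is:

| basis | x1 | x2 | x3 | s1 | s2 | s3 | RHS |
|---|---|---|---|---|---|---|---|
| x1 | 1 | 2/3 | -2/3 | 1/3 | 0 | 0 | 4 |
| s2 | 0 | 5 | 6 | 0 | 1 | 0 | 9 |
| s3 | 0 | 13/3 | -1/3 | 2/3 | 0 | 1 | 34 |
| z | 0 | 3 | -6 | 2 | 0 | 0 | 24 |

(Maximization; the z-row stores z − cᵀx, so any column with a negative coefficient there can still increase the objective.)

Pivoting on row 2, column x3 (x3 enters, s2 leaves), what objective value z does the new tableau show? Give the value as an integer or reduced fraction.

Minimum ratio for x3: 9/6 = 3/2.
z changes by −(z-row coeff of x3)·ratio = −(-6)·(3/2) = 9.
New z = 24 + 9 = 33.

33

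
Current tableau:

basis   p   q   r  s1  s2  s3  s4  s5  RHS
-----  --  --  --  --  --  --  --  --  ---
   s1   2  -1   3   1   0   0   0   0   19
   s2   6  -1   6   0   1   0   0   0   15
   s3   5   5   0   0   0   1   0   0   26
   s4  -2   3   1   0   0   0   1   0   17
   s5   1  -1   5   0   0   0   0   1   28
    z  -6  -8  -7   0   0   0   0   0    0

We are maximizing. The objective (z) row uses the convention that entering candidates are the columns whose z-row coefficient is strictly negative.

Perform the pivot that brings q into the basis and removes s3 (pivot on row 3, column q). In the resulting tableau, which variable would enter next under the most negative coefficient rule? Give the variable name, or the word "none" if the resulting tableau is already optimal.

r

Pivot element 5. New z-row = old z-row − (-8)·(row 3/5).
Updated z-row coefficients: p: 2, q: 0, r: -7, s1: 0, s2: 0, s3: 8/5, s4: 0, s5: 0.
The most negative is -7 in column r, so r would enter next.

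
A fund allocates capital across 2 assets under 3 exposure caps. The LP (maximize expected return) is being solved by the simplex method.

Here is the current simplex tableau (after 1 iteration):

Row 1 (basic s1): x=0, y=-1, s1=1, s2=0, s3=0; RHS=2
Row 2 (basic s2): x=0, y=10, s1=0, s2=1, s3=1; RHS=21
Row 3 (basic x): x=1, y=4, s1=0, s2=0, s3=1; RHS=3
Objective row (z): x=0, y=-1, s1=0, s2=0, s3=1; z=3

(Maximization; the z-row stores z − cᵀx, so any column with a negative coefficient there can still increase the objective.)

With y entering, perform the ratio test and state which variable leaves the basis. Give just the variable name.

x

Ratios: row 1 (s1): entry -1 ≤ 0, skip; row 2 (s2): 21/10 = 21/10; row 3 (x): 3/4 = 3/4.
Minimum ratio 3/4 is in the x row, so x leaves.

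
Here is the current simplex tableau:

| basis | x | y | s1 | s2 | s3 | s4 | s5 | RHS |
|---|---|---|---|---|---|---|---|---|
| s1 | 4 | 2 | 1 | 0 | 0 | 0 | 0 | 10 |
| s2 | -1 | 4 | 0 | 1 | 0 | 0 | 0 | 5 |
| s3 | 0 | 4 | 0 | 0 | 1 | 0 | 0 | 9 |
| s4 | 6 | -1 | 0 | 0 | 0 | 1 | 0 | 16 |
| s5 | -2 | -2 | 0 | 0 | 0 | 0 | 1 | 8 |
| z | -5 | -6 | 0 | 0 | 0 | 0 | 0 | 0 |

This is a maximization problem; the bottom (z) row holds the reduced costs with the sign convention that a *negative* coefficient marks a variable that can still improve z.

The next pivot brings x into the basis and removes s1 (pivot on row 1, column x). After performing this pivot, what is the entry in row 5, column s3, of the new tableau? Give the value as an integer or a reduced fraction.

0

Pivot element is row 1, column x: 4.
Normalize row 1: new (row 1, s3) = 0/4 = 0.
row 5 ← row 5 − (-2)·(new row 1): 0 − (-2)·0 = 0.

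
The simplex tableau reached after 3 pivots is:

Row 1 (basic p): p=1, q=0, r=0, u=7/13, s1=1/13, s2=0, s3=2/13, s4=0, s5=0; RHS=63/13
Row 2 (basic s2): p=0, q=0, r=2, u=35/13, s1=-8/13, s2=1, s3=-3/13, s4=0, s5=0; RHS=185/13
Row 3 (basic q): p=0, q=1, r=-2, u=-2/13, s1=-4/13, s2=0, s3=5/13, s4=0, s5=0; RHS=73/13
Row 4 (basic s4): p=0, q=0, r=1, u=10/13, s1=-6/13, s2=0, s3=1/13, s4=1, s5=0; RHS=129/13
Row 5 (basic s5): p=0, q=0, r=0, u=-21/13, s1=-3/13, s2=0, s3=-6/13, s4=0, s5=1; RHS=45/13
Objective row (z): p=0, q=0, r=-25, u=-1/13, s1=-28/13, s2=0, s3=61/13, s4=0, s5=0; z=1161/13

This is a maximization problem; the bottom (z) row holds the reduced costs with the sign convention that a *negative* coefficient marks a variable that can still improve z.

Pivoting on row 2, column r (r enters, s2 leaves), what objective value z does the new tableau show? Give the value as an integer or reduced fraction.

6947/26

Minimum ratio for r: (185/13)/2 = 185/26.
z changes by −(z-row coeff of r)·ratio = −(-25)·(185/26) = 4625/26.
New z = 1161/13 + (4625/26) = 6947/26.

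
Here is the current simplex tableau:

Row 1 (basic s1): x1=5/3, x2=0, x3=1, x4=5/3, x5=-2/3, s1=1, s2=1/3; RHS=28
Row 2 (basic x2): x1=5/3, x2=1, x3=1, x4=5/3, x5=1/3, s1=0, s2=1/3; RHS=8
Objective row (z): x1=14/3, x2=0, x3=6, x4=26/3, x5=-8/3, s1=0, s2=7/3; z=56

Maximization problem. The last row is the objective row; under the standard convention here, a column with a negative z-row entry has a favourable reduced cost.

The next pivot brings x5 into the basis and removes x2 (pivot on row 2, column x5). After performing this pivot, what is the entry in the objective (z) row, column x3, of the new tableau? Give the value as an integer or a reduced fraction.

14

Pivot element is row 2, column x5: 1/3.
Normalize row 2: new (row 2, x3) = 1/(1/3) = 3.
z-row ← z-row − (-8/3)·(new row 2): 6 − (-8/3)·3 = 14.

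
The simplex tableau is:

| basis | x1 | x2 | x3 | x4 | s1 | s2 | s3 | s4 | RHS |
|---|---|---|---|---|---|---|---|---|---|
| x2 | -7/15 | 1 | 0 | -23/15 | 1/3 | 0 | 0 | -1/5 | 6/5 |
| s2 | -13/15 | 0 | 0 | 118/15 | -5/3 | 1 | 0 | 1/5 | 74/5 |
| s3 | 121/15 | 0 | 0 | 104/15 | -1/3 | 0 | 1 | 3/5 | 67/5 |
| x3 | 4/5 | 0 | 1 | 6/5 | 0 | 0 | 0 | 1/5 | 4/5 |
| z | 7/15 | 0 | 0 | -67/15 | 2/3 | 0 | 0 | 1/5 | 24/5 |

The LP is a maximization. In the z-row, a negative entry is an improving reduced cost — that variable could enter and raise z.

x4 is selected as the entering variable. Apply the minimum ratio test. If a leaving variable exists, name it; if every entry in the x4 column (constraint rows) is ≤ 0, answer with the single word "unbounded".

x3

Ratios: row 1 (x2): entry -23/15 ≤ 0, skip; row 2 (s2): (74/5)/(118/15) = 111/59; row 3 (s3): (67/5)/(104/15) = 201/104; row 4 (x3): (4/5)/(6/5) = 2/3.
Minimum ratio is in the x3 row, so x3 leaves.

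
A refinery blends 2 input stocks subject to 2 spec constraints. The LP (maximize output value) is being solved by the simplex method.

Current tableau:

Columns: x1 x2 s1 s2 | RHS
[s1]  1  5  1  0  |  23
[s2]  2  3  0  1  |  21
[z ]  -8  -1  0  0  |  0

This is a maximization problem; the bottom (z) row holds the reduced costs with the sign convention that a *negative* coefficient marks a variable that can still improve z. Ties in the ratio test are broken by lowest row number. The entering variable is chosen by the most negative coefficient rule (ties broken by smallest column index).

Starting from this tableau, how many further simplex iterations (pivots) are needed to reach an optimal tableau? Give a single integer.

1

pivot: x1 in, s2 out → z = 84
No improving column remains; optimal.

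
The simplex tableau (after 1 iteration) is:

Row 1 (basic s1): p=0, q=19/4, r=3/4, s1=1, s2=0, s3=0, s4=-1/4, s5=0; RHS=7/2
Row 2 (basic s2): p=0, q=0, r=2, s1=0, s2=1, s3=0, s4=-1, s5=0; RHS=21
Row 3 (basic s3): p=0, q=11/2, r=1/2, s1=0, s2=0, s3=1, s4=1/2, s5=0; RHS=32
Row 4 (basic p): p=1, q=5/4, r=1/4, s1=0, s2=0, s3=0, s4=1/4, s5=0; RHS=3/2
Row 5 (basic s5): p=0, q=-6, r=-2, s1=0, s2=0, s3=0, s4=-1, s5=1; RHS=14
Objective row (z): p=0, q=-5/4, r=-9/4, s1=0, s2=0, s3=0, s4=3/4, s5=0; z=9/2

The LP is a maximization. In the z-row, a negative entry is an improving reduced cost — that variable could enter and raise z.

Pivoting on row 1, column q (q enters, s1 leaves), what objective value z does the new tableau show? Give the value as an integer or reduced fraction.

Minimum ratio for q: (7/2)/(19/4) = 14/19.
z changes by −(z-row coeff of q)·ratio = −(-5/4)·(14/19) = 35/38.
New z = 9/2 + (35/38) = 103/19.

103/19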